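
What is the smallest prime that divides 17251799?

17251799 is odd.
Digit sum 41, not divisible by 3.
Ends in 9: not divisible by 5.
7: 17251799 = 7·2464542 + 5
11: 17251799 = 11·1568345 + 4
13: 17251799 = 13·1327061 + 6
17: 17251799 = 17·1014811 + 12
19: 17251799 = 19·907989 + 8
23: 17251799 = 23·750078 + 5
29: 17251799 = 29·594889 + 18
31: 17251799 = 31·556509 + 20
37: 17251799 = 37·466264 + 31
41: 17251799 = 41·420775 + 24
43: 17251799 = 43·401204 + 27
47: 17251799 = 47·367059 + 26
53: 17251799 = 53·325505 + 34
59: 17251799 = 59·292403 + 22
61: 17251799 = 61·282816 + 23
67: 17251799 = 67·257489 + 36
71: 17251799 = 71·242983 + 6
73: 17251799 = 73·236326 + 1
79: 17251799 = 79·218377 + 16
83: 17251799 = 83·207853

83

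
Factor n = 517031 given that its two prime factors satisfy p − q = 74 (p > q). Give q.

683

Since p = q + 74, we have 517031 = q(q + 74), so q² + 74q − 517031 = 0.
Discriminant: 74² + 4·517031 = 5476 + 2068124 = 2073600; √2073600 = 1440.
q = (−74 + 1440)/2 = 683, and p = q + 74 = 757.
Check: 683 · 757 = 517031.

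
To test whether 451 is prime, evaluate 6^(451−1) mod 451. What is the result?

155

6^1 ≡ 6 (mod 451)
6^2 ≡ 6^2 = 36 ≡ 36 (mod 451)
6^4 ≡ 36^2 = 1296 ≡ 394 (mod 451)
6^8 ≡ 394^2 = 155236 ≡ 92 (mod 451)
6^16 ≡ 92^2 = 8464 ≡ 346 (mod 451)
6^32 ≡ 346^2 = 119716 ≡ 201 (mod 451)
6^64 ≡ 201^2 = 40401 ≡ 262 (mod 451)
6^128 ≡ 262^2 = 68644 ≡ 92 (mod 451)
6^256 ≡ 92^2 = 8464 ≡ 346 (mod 451)
450 = 256 + 128 + 64 + 2 in binary powers of 2.
So 6^450 ≡ 346 · 92 · 262 · 36 ≡ 155 (mod 451).
Since 155 ≠ 1, base 6 is a Fermat witness: 451 is composite.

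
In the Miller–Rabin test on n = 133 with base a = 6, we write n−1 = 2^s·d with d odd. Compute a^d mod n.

125

133 − 1 = 132 = 2^2 · 33, so d = 33.
6^1 ≡ 6 (mod 133)
6^2 ≡ 6^2 = 36 ≡ 36 (mod 133)
6^4 ≡ 36^2 = 1296 ≡ 99 (mod 133)
6^8 ≡ 99^2 = 9801 ≡ 92 (mod 133)
6^16 ≡ 92^2 = 8464 ≡ 85 (mod 133)
6^32 ≡ 85^2 = 7225 ≡ 43 (mod 133)
33 = 32 + 1 in binary powers of 2.
So 6^33 ≡ 43 · 6 ≡ 125 (mod 133).
Squaring chain: 125 → 64; never reaches −1, so base 6 is a Miller–Rabin witness that 133 is composite.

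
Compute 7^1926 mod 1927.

758

7^1 ≡ 7 (mod 1927)
7^2 ≡ 7^2 = 49 ≡ 49 (mod 1927)
7^4 ≡ 49^2 = 2401 ≡ 474 (mod 1927)
7^8 ≡ 474^2 = 224676 ≡ 1144 (mod 1927)
7^16 ≡ 1144^2 = 1308736 ≡ 303 (mod 1927)
7^32 ≡ 303^2 = 91809 ≡ 1240 (mod 1927)
7^64 ≡ 1240^2 = 1537600 ≡ 1781 (mod 1927)
7^128 ≡ 1781^2 = 3171961 ≡ 119 (mod 1927)
7^256 ≡ 119^2 = 14161 ≡ 672 (mod 1927)
7^512 ≡ 672^2 = 451584 ≡ 666 (mod 1927)
7^1024 ≡ 666^2 = 443556 ≡ 346 (mod 1927)
1926 = 1024 + 512 + 256 + 128 + 4 + 2 in binary powers of 2.
So 7^1926 ≡ 346 · 666 · 672 · 119 · 474 · 49 ≡ 758 (mod 1927).
Since 758 ≠ 1, base 7 is a Fermat witness: 1927 is composite.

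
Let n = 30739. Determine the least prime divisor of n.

30739 is odd.
Digit sum 22, not divisible by 3.
Ends in 9: not divisible by 5.
7: 30739 = 7·4391 + 2
11: 30739 = 11·2794 + 5
13: 30739 = 13·2364 + 7
17: 30739 = 17·1808 + 3
19: 30739 = 19·1617 + 16
23: 30739 = 23·1336 + 11
29: 30739 = 29·1059 + 28
31: 30739 = 31·991 + 18
37: 30739 = 37·830 + 29
41: 30739 = 41·749 + 30
43: 30739 = 43·714 + 37
47: 30739 = 47·654 + 1
53: 30739 = 53·579 + 52
59: 30739 = 59·521

59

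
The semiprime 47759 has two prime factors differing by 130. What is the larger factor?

293

Since p = q + 130, we have 47759 = q(q + 130), so q² + 130q − 47759 = 0.
Discriminant: 130² + 4·47759 = 16900 + 191036 = 207936; √207936 = 456.
q = (−130 + 456)/2 = 163, and p = q + 130 = 293.
Check: 163 · 293 = 47759.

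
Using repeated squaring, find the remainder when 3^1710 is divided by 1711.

3^1 ≡ 3 (mod 1711)
3^2 ≡ 3^2 = 9 ≡ 9 (mod 1711)
3^4 ≡ 9^2 = 81 ≡ 81 (mod 1711)
3^8 ≡ 81^2 = 6561 ≡ 1428 (mod 1711)
3^16 ≡ 1428^2 = 2039184 ≡ 1383 (mod 1711)
3^32 ≡ 1383^2 = 1912689 ≡ 1502 (mod 1711)
3^64 ≡ 1502^2 = 2256004 ≡ 906 (mod 1711)
3^128 ≡ 906^2 = 820836 ≡ 1267 (mod 1711)
3^256 ≡ 1267^2 = 1605289 ≡ 371 (mod 1711)
3^512 ≡ 371^2 = 137641 ≡ 761 (mod 1711)
3^1024 ≡ 761^2 = 579121 ≡ 803 (mod 1711)
1710 = 1024 + 512 + 128 + 32 + 8 + 4 + 2 in binary powers of 2.
So 3^1710 ≡ 803 · 761 · 1267 · 1502 · 1428 · 81 · 9 ≡ 1082 (mod 1711).
Since 1082 ≠ 1, base 3 is a Fermat witness: 1711 is composite.

1082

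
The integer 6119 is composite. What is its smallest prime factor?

6119 is odd.
Digit sum 17, not divisible by 3.
Ends in 9: not divisible by 5.
7: 6119 = 7·874 + 1
11: 6119 = 11·556 + 3
13: 6119 = 13·470 + 9
17: 6119 = 17·359 + 16
19: 6119 = 19·322 + 1
23: 6119 = 23·266 + 1
29: 6119 = 29·211

29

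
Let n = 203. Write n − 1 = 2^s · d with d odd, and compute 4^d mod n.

93

203 − 1 = 202 = 2^1 · 101, so d = 101.
4^1 ≡ 4 (mod 203)
4^2 ≡ 4^2 = 16 ≡ 16 (mod 203)
4^4 ≡ 16^2 = 256 ≡ 53 (mod 203)
4^8 ≡ 53^2 = 2809 ≡ 170 (mod 203)
4^16 ≡ 170^2 = 28900 ≡ 74 (mod 203)
4^32 ≡ 74^2 = 5476 ≡ 198 (mod 203)
4^64 ≡ 198^2 = 39204 ≡ 25 (mod 203)
101 = 64 + 32 + 4 + 1 in binary powers of 2.
So 4^101 ≡ 25 · 198 · 53 · 4 ≡ 93 (mod 203).
Squaring chain: 93; never reaches −1, so base 4 is a Miller–Rabin witness that 203 is composite.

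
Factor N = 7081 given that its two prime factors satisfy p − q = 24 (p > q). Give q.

73

Since p = q + 24, we have 7081 = q(q + 24), so q² + 24q − 7081 = 0.
Discriminant: 24² + 4·7081 = 576 + 28324 = 28900; √28900 = 170.
q = (−24 + 170)/2 = 73, and p = q + 24 = 97.
Check: 73 · 97 = 7081.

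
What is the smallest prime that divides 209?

209 is odd.
Digit sum 11, not divisible by 3.
Ends in 9: not divisible by 5.
7: 209 = 7·29 + 6
11: 209 = 11·19

11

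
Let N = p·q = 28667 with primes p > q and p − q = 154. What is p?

263

Since p = q + 154, we have 28667 = q(q + 154), so q² + 154q − 28667 = 0.
Discriminant: 154² + 4·28667 = 23716 + 114668 = 138384; √138384 = 372.
q = (−154 + 372)/2 = 109, and p = q + 154 = 263.
Check: 109 · 263 = 28667.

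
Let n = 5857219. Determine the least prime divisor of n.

5857219 is odd.
Digit sum 37, not divisible by 3.
Ends in 9: not divisible by 5.
7: 5857219 = 7·836745 + 4
11: 5857219 = 11·532474 + 5
13: 5857219 = 13·450555 + 4
17: 5857219 = 17·344542 + 5
19: 5857219 = 19·308274 + 13
23: 5857219 = 23·254661 + 16
29: 5857219 = 29·201973 + 2
31: 5857219 = 31·188942 + 17
37: 5857219 = 37·158303 + 8
41: 5857219 = 41·142859

41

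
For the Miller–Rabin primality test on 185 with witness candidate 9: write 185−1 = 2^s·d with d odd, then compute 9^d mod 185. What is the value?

185 − 1 = 184 = 2^3 · 23, so d = 23.
9^1 ≡ 9 (mod 185)
9^2 ≡ 9^2 = 81 ≡ 81 (mod 185)
9^4 ≡ 81^2 = 6561 ≡ 86 (mod 185)
9^8 ≡ 86^2 = 7396 ≡ 181 (mod 185)
9^16 ≡ 181^2 = 32761 ≡ 16 (mod 185)
23 = 16 + 4 + 2 + 1 in binary powers of 2.
So 9^23 ≡ 16 · 86 · 81 · 9 ≡ 34 (mod 185).
Squaring chain: 34 → 46 → 81; never reaches −1, so base 9 is a Miller–Rabin witness that 185 is composite.

34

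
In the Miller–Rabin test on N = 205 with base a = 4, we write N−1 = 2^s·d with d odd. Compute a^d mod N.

205 − 1 = 204 = 2^2 · 51, so d = 51.
4^1 ≡ 4 (mod 205)
4^2 ≡ 4^2 = 16 ≡ 16 (mod 205)
4^4 ≡ 16^2 = 256 ≡ 51 (mod 205)
4^8 ≡ 51^2 = 2601 ≡ 141 (mod 205)
4^16 ≡ 141^2 = 19881 ≡ 201 (mod 205)
4^32 ≡ 201^2 = 40401 ≡ 16 (mod 205)
51 = 32 + 16 + 2 + 1 in binary powers of 2.
So 4^51 ≡ 16 · 201 · 16 · 4 ≡ 4 (mod 205).
Squaring chain: 4 → 16; never reaches −1, so base 4 is a Miller–Rabin witness that 205 is composite.

4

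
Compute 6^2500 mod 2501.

6^1 ≡ 6 (mod 2501)
6^2 ≡ 6^2 = 36 ≡ 36 (mod 2501)
6^4 ≡ 36^2 = 1296 ≡ 1296 (mod 2501)
6^8 ≡ 1296^2 = 1679616 ≡ 1445 (mod 2501)
6^16 ≡ 1445^2 = 2088025 ≡ 2191 (mod 2501)
6^32 ≡ 2191^2 = 4800481 ≡ 1062 (mod 2501)
6^64 ≡ 1062^2 = 1127844 ≡ 2394 (mod 2501)
6^128 ≡ 2394^2 = 5731236 ≡ 1445 (mod 2501)
6^256 ≡ 1445^2 = 2088025 ≡ 2191 (mod 2501)
6^512 ≡ 2191^2 = 4800481 ≡ 1062 (mod 2501)
6^1024 ≡ 1062^2 = 1127844 ≡ 2394 (mod 2501)
6^2048 ≡ 2394^2 = 5731236 ≡ 1445 (mod 2501)
2500 = 2048 + 256 + 128 + 64 + 4 in binary powers of 2.
So 6^2500 ≡ 1445 · 2191 · 1445 · 2394 · 1296 ≡ 1721 (mod 2501).
Since 1721 ≠ 1, base 6 is a Fermat witness: 2501 is composite.

1721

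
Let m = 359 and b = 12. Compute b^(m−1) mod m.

1

12^1 ≡ 12 (mod 359)
12^2 ≡ 12^2 = 144 ≡ 144 (mod 359)
12^4 ≡ 144^2 = 20736 ≡ 273 (mod 359)
12^8 ≡ 273^2 = 74529 ≡ 216 (mod 359)
12^16 ≡ 216^2 = 46656 ≡ 345 (mod 359)
12^32 ≡ 345^2 = 119025 ≡ 196 (mod 359)
12^64 ≡ 196^2 = 38416 ≡ 3 (mod 359)
12^128 ≡ 3^2 = 9 ≡ 9 (mod 359)
12^256 ≡ 9^2 = 81 ≡ 81 (mod 359)
358 = 256 + 64 + 32 + 4 + 2 in binary powers of 2.
So 12^358 ≡ 81 · 3 · 196 · 273 · 144 ≡ 1 (mod 359).
Since the result is 1, base 12 gives no evidence that 359 is composite.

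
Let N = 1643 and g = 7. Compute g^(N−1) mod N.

7^1 ≡ 7 (mod 1643)
7^2 ≡ 7^2 = 49 ≡ 49 (mod 1643)
7^4 ≡ 49^2 = 2401 ≡ 758 (mod 1643)
7^8 ≡ 758^2 = 574564 ≡ 1157 (mod 1643)
7^16 ≡ 1157^2 = 1338649 ≡ 1247 (mod 1643)
7^32 ≡ 1247^2 = 1555009 ≡ 731 (mod 1643)
7^64 ≡ 731^2 = 534361 ≡ 386 (mod 1643)
7^128 ≡ 386^2 = 148996 ≡ 1126 (mod 1643)
7^256 ≡ 1126^2 = 1267876 ≡ 1123 (mod 1643)
7^512 ≡ 1123^2 = 1261129 ≡ 948 (mod 1643)
7^1024 ≡ 948^2 = 898704 ≡ 1626 (mod 1643)
1642 = 1024 + 512 + 64 + 32 + 8 + 2 in binary powers of 2.
So 7^1642 ≡ 1626 · 948 · 386 · 731 · 1157 · 49 ≡ 493 (mod 1643).
Since 493 ≠ 1, base 7 is a Fermat witness: 1643 is composite.

493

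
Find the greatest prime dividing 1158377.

79

1158377 = 11 · 105307
105307 = 31 · 3397
3397 = 43 · 79
79 is prime.
So 1158377 = 11 · 31 · 43 · 79; the largest prime factor is 79.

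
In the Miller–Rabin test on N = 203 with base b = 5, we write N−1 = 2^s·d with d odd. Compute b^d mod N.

38

203 − 1 = 202 = 2^1 · 101, so d = 101.
5^1 ≡ 5 (mod 203)
5^2 ≡ 5^2 = 25 ≡ 25 (mod 203)
5^4 ≡ 25^2 = 625 ≡ 16 (mod 203)
5^8 ≡ 16^2 = 256 ≡ 53 (mod 203)
5^16 ≡ 53^2 = 2809 ≡ 170 (mod 203)
5^32 ≡ 170^2 = 28900 ≡ 74 (mod 203)
5^64 ≡ 74^2 = 5476 ≡ 198 (mod 203)
101 = 64 + 32 + 4 + 1 in binary powers of 2.
So 5^101 ≡ 198 · 74 · 16 · 5 ≡ 38 (mod 203).
Squaring chain: 38; never reaches −1, so base 5 is a Miller–Rabin witness that 203 is composite.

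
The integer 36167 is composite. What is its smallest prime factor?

36167 is odd.
Digit sum 23, not divisible by 3.
Ends in 7: not divisible by 5.
7: 36167 = 7·5166 + 5
11: 36167 = 11·3287 + 10
13: 36167 = 13·2782 + 1
17: 36167 = 17·2127 + 8
19: 36167 = 19·1903 + 10
23: 36167 = 23·1572 + 11
29: 36167 = 29·1247 + 4
31: 36167 = 31·1166 + 21
37: 36167 = 37·977 + 18
41: 36167 = 41·882 + 5
43: 36167 = 43·841 + 4
47: 36167 = 47·769 + 24
53: 36167 = 53·682 + 21
59: 36167 = 59·613

59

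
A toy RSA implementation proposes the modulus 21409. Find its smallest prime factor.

21409 is odd.
Digit sum 16, not divisible by 3.
Ends in 9: not divisible by 5.
7: 21409 = 7·3058 + 3
11: 21409 = 11·1946 + 3
13: 21409 = 13·1646 + 11
17: 21409 = 17·1259 + 6
19: 21409 = 19·1126 + 15
23: 21409 = 23·930 + 19
29: 21409 = 29·738 + 7
31: 21409 = 31·690 + 19
37: 21409 = 37·578 + 23
41: 21409 = 41·522 + 7
43: 21409 = 43·497 + 38
47: 21409 = 47·455 + 24
53: 21409 = 53·403 + 50
59: 21409 = 59·362 + 51
61: 21409 = 61·350 + 59
67: 21409 = 67·319 + 36
71: 21409 = 71·301 + 38
73: 21409 = 73·293 + 20
79: 21409 = 79·271

79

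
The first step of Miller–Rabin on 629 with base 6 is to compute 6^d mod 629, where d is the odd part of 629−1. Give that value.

265

629 − 1 = 628 = 2^2 · 157, so d = 157.
6^1 ≡ 6 (mod 629)
6^2 ≡ 6^2 = 36 ≡ 36 (mod 629)
6^4 ≡ 36^2 = 1296 ≡ 38 (mod 629)
6^8 ≡ 38^2 = 1444 ≡ 186 (mod 629)
6^16 ≡ 186^2 = 34596 ≡ 1 (mod 629)
6^32 ≡ 1^2 = 1 ≡ 1 (mod 629)
6^64 ≡ 1^2 = 1 ≡ 1 (mod 629)
6^128 ≡ 1^2 = 1 ≡ 1 (mod 629)
157 = 128 + 16 + 8 + 4 + 1 in binary powers of 2.
So 6^157 ≡ 1 · 1 · 186 · 38 · 6 ≡ 265 (mod 629).
Squaring chain: 265 → 406; never reaches −1, so base 6 is a Miller–Rabin witness that 629 is composite.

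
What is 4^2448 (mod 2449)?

4^1 ≡ 4 (mod 2449)
4^2 ≡ 4^2 = 16 ≡ 16 (mod 2449)
4^4 ≡ 16^2 = 256 ≡ 256 (mod 2449)
4^8 ≡ 256^2 = 65536 ≡ 1862 (mod 2449)
4^16 ≡ 1862^2 = 3467044 ≡ 1709 (mod 2449)
4^32 ≡ 1709^2 = 2920681 ≡ 1473 (mod 2449)
4^64 ≡ 1473^2 = 2169729 ≡ 2364 (mod 2449)
4^128 ≡ 2364^2 = 5588496 ≡ 2327 (mod 2449)
4^256 ≡ 2327^2 = 5414929 ≡ 190 (mod 2449)
4^512 ≡ 190^2 = 36100 ≡ 1814 (mod 2449)
4^1024 ≡ 1814^2 = 3290596 ≡ 1589 (mod 2449)
4^2048 ≡ 1589^2 = 2524921 ≡ 2 (mod 2449)
2448 = 2048 + 256 + 128 + 16 in binary powers of 2.
So 4^2448 ≡ 2 · 190 · 2327 · 1709 ≡ 808 (mod 2449).
Since 808 ≠ 1, base 4 is a Fermat witness: 2449 is composite.

808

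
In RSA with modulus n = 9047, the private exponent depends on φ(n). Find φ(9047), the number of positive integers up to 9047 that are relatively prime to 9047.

8856

Factor: 9047 = 83 · 109.
φ(9047) = (83−1) · (109−1) = 82 · 108 = 8856.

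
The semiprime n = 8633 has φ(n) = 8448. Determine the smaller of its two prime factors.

φ(n) = (p−1)(q−1) = n − (p+q) + 1, so p + q = 8633 − 8448 + 1 = 186.
p and q are the roots of t² − 186t + 8633 = 0.
Discriminant: 186² − 4·8633 = 34596 − 34532 = 64; √64 = 8.
q = (186 − 8)/2 = 89, p = (186 + 8)/2 = 97.
Check: 89 · 97 = 8633.

89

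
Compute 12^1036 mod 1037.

378

12^1 ≡ 12 (mod 1037)
12^2 ≡ 12^2 = 144 ≡ 144 (mod 1037)
12^4 ≡ 144^2 = 20736 ≡ 1033 (mod 1037)
12^8 ≡ 1033^2 = 1067089 ≡ 16 (mod 1037)
12^16 ≡ 16^2 = 256 ≡ 256 (mod 1037)
12^32 ≡ 256^2 = 65536 ≡ 205 (mod 1037)
12^64 ≡ 205^2 = 42025 ≡ 545 (mod 1037)
12^128 ≡ 545^2 = 297025 ≡ 443 (mod 1037)
12^256 ≡ 443^2 = 196249 ≡ 256 (mod 1037)
12^512 ≡ 256^2 = 65536 ≡ 205 (mod 1037)
12^1024 ≡ 205^2 = 42025 ≡ 545 (mod 1037)
1036 = 1024 + 8 + 4 in binary powers of 2.
So 12^1036 ≡ 545 · 16 · 1033 ≡ 378 (mod 1037).
Since 378 ≠ 1, base 12 is a Fermat witness: 1037 is composite.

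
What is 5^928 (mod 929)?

5^1 ≡ 5 (mod 929)
5^2 ≡ 5^2 = 25 ≡ 25 (mod 929)
5^4 ≡ 25^2 = 625 ≡ 625 (mod 929)
5^8 ≡ 625^2 = 390625 ≡ 445 (mod 929)
5^16 ≡ 445^2 = 198025 ≡ 148 (mod 929)
5^32 ≡ 148^2 = 21904 ≡ 537 (mod 929)
5^64 ≡ 537^2 = 288369 ≡ 379 (mod 929)
5^128 ≡ 379^2 = 143641 ≡ 575 (mod 929)
5^256 ≡ 575^2 = 330625 ≡ 830 (mod 929)
5^512 ≡ 830^2 = 688900 ≡ 511 (mod 929)
928 = 512 + 256 + 128 + 32 in binary powers of 2.
So 5^928 ≡ 511 · 830 · 575 · 537 ≡ 1 (mod 929).
Since the result is 1, base 5 gives no evidence that 929 is composite.

1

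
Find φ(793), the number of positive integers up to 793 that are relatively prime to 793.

720

Factor: 793 = 13 · 61.
φ(793) = (13−1) · (61−1) = 12 · 60 = 720.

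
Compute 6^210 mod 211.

6^1 ≡ 6 (mod 211)
6^2 ≡ 6^2 = 36 ≡ 36 (mod 211)
6^4 ≡ 36^2 = 1296 ≡ 30 (mod 211)
6^8 ≡ 30^2 = 900 ≡ 56 (mod 211)
6^16 ≡ 56^2 = 3136 ≡ 182 (mod 211)
6^32 ≡ 182^2 = 33124 ≡ 208 (mod 211)
6^64 ≡ 208^2 = 43264 ≡ 9 (mod 211)
6^128 ≡ 9^2 = 81 ≡ 81 (mod 211)
210 = 128 + 64 + 16 + 2 in binary powers of 2.
So 6^210 ≡ 81 · 9 · 182 · 36 ≡ 1 (mod 211).
Since the result is 1, base 6 gives no evidence that 211 is composite.

1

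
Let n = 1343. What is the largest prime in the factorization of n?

1343 = 17 · 79
79 is prime.
So 1343 = 17 · 79; the largest prime factor is 79.

79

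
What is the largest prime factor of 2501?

61

2501 = 41 · 61
61 is prime.
So 2501 = 41 · 61; the largest prime factor is 61.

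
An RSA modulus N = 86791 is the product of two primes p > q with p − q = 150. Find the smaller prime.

Since p = q + 150, we have 86791 = q(q + 150), so q² + 150q − 86791 = 0.
Discriminant: 150² + 4·86791 = 22500 + 347164 = 369664; √369664 = 608.
q = (−150 + 608)/2 = 229, and p = q + 150 = 379.
Check: 229 · 379 = 86791.

229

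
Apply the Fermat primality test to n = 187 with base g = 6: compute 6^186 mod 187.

6^1 ≡ 6 (mod 187)
6^2 ≡ 6^2 = 36 ≡ 36 (mod 187)
6^4 ≡ 36^2 = 1296 ≡ 174 (mod 187)
6^8 ≡ 174^2 = 30276 ≡ 169 (mod 187)
6^16 ≡ 169^2 = 28561 ≡ 137 (mod 187)
6^32 ≡ 137^2 = 18769 ≡ 69 (mod 187)
6^64 ≡ 69^2 = 4761 ≡ 86 (mod 187)
6^128 ≡ 86^2 = 7396 ≡ 103 (mod 187)
186 = 128 + 32 + 16 + 8 + 2 in binary powers of 2.
So 6^186 ≡ 103 · 69 · 137 · 169 · 36 ≡ 49 (mod 187).
Since 49 ≠ 1, base 6 is a Fermat witness: 187 is composite.

49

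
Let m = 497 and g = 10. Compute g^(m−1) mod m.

10^1 ≡ 10 (mod 497)
10^2 ≡ 10^2 = 100 ≡ 100 (mod 497)
10^4 ≡ 100^2 = 10000 ≡ 60 (mod 497)
10^8 ≡ 60^2 = 3600 ≡ 121 (mod 497)
10^16 ≡ 121^2 = 14641 ≡ 228 (mod 497)
10^32 ≡ 228^2 = 51984 ≡ 296 (mod 497)
10^64 ≡ 296^2 = 87616 ≡ 144 (mod 497)
10^128 ≡ 144^2 = 20736 ≡ 359 (mod 497)
10^256 ≡ 359^2 = 128881 ≡ 158 (mod 497)
496 = 256 + 128 + 64 + 32 + 16 in binary powers of 2.
So 10^496 ≡ 158 · 359 · 144 · 296 · 228 ≡ 249 (mod 497).
Since 249 ≠ 1, base 10 is a Fermat witness: 497 is composite.

249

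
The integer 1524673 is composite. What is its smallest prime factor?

1524673 is odd.
Digit sum 28, not divisible by 3.
Ends in 3: not divisible by 5.
7: 1524673 = 7·217810 + 3
11: 1524673 = 11·138606 + 7
13: 1524673 = 13·117282 + 7
17: 1524673 = 17·89686 + 11
19: 1524673 = 19·80245 + 18
23: 1524673 = 23·66290 + 3
29: 1524673 = 29·52574 + 27
31: 1524673 = 31·49183

31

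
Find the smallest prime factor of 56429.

73

56429 is odd.
Digit sum 26, not divisible by 3.
Ends in 9: not divisible by 5.
7: 56429 = 7·8061 + 2
11: 56429 = 11·5129 + 10
13: 56429 = 13·4340 + 9
17: 56429 = 17·3319 + 6
19: 56429 = 19·2969 + 18
23: 56429 = 23·2453 + 10
29: 56429 = 29·1945 + 24
31: 56429 = 31·1820 + 9
37: 56429 = 37·1525 + 4
41: 56429 = 41·1376 + 13
43: 56429 = 43·1312 + 13
47: 56429 = 47·1200 + 29
53: 56429 = 53·1064 + 37
59: 56429 = 59·956 + 25
61: 56429 = 61·925 + 4
67: 56429 = 67·842 + 15
71: 56429 = 71·794 + 55
73: 56429 = 73·773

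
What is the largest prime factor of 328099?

83

328099 = 59 · 5561
5561 = 67 · 83
83 is prime.
So 328099 = 59 · 67 · 83; the largest prime factor is 83.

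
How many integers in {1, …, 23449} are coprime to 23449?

23140

Factor: 23449 = 131 · 179.
φ(23449) = (131−1) · (179−1) = 130 · 178 = 23140.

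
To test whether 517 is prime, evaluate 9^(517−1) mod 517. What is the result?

383

9^1 ≡ 9 (mod 517)
9^2 ≡ 9^2 = 81 ≡ 81 (mod 517)
9^4 ≡ 81^2 = 6561 ≡ 357 (mod 517)
9^8 ≡ 357^2 = 127449 ≡ 267 (mod 517)
9^16 ≡ 267^2 = 71289 ≡ 460 (mod 517)
9^32 ≡ 460^2 = 211600 ≡ 147 (mod 517)
9^64 ≡ 147^2 = 21609 ≡ 412 (mod 517)
9^128 ≡ 412^2 = 169744 ≡ 168 (mod 517)
9^256 ≡ 168^2 = 28224 ≡ 306 (mod 517)
9^512 ≡ 306^2 = 93636 ≡ 59 (mod 517)
516 = 512 + 4 in binary powers of 2.
So 9^516 ≡ 59 · 357 ≡ 383 (mod 517).
Since 383 ≠ 1, base 9 is a Fermat witness: 517 is composite.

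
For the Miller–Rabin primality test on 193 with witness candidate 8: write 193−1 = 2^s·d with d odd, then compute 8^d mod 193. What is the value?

193 − 1 = 192 = 2^6 · 3, so d = 3.
8^1 ≡ 8 (mod 193)
8^2 ≡ 8^2 = 64 ≡ 64 (mod 193)
3 = 2 + 1 in binary powers of 2.
So 8^3 ≡ 64 · 8 ≡ 126 (mod 193).
Squaring chain: 126 → 50 → 184 → 81 → 192 → 1; reaches −1, so base 8 does not prove 193 composite.

126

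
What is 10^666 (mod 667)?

236

10^1 ≡ 10 (mod 667)
10^2 ≡ 10^2 = 100 ≡ 100 (mod 667)
10^4 ≡ 100^2 = 10000 ≡ 662 (mod 667)
10^8 ≡ 662^2 = 438244 ≡ 25 (mod 667)
10^16 ≡ 25^2 = 625 ≡ 625 (mod 667)
10^32 ≡ 625^2 = 390625 ≡ 430 (mod 667)
10^64 ≡ 430^2 = 184900 ≡ 141 (mod 667)
10^128 ≡ 141^2 = 19881 ≡ 538 (mod 667)
10^256 ≡ 538^2 = 289444 ≡ 633 (mod 667)
10^512 ≡ 633^2 = 400689 ≡ 489 (mod 667)
666 = 512 + 128 + 16 + 8 + 2 in binary powers of 2.
So 10^666 ≡ 489 · 538 · 625 · 25 · 100 ≡ 236 (mod 667).
Since 236 ≠ 1, base 10 is a Fermat witness: 667 is composite.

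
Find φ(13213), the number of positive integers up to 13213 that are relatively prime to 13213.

12960

Factor: 13213 = 73 · 181.
φ(13213) = (73−1) · (181−1) = 72 · 180 = 12960.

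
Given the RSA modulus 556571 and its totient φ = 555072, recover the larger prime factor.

827

φ(n) = (p−1)(q−1) = n − (p+q) + 1, so p + q = 556571 − 555072 + 1 = 1500.
p and q are the roots of t² − 1500t + 556571 = 0.
Discriminant: 1500² − 4·556571 = 2250000 − 2226284 = 23716; √23716 = 154.
q = (1500 − 154)/2 = 673, p = (1500 + 154)/2 = 827.
Check: 673 · 827 = 556571.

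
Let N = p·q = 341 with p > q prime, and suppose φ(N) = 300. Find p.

31

φ(n) = (p−1)(q−1) = n − (p+q) + 1, so p + q = 341 − 300 + 1 = 42.
p and q are the roots of t² − 42t + 341 = 0.
Discriminant: 42² − 4·341 = 1764 − 1364 = 400; √400 = 20.
q = (42 − 20)/2 = 11, p = (42 + 20)/2 = 31.
Check: 11 · 31 = 341.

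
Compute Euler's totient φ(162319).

152640

Factor: 162319 = 37 · 41 · 107.
φ(162319) = (37−1) · (41−1) · (107−1) = 36 · 40 · 106 = 152640.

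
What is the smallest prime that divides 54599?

54599 is odd.
Digit sum 32, not divisible by 3.
Ends in 9: not divisible by 5.
7: 54599 = 7·7799 + 6
11: 54599 = 11·4963 + 6
13: 54599 = 13·4199 + 12
17: 54599 = 17·3211 + 12
19: 54599 = 19·2873 + 12
23: 54599 = 23·2373 + 20
29: 54599 = 29·1882 + 21
31: 54599 = 31·1761 + 8
37: 54599 = 37·1475 + 24
41: 54599 = 41·1331 + 28
43: 54599 = 43·1269 + 32
47: 54599 = 47·1161 + 32
53: 54599 = 53·1030 + 9
59: 54599 = 59·925 + 24
61: 54599 = 61·895 + 4
67: 54599 = 67·814 + 61
71: 54599 = 71·769

71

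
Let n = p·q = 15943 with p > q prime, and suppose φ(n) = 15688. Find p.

149

φ(n) = (p−1)(q−1) = n − (p+q) + 1, so p + q = 15943 − 15688 + 1 = 256.
p and q are the roots of t² − 256t + 15943 = 0.
Discriminant: 256² − 4·15943 = 65536 − 63772 = 1764; √1764 = 42.
q = (256 − 42)/2 = 107, p = (256 + 42)/2 = 149.
Check: 107 · 149 = 15943.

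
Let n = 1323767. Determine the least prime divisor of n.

41

1323767 is odd.
Digit sum 29, not divisible by 3.
Ends in 7: not divisible by 5.
7: 1323767 = 7·189109 + 4
11: 1323767 = 11·120342 + 5
13: 1323767 = 13·101828 + 3
17: 1323767 = 17·77868 + 11
19: 1323767 = 19·69671 + 18
23: 1323767 = 23·57555 + 2
29: 1323767 = 29·45647 + 4
31: 1323767 = 31·42702 + 5
37: 1323767 = 37·35777 + 18
41: 1323767 = 41·32287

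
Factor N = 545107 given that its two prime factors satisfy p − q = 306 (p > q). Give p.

Since p = q + 306, we have 545107 = q(q + 306), so q² + 306q − 545107 = 0.
Discriminant: 306² + 4·545107 = 93636 + 2180428 = 2274064; √2274064 = 1508.
q = (−306 + 1508)/2 = 601, and p = q + 306 = 907.
Check: 601 · 907 = 545107.

907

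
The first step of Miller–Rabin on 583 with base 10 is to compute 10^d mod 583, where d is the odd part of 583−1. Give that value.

583 − 1 = 582 = 2^1 · 291, so d = 291.
10^1 ≡ 10 (mod 583)
10^2 ≡ 10^2 = 100 ≡ 100 (mod 583)
10^4 ≡ 100^2 = 10000 ≡ 89 (mod 583)
10^8 ≡ 89^2 = 7921 ≡ 342 (mod 583)
10^16 ≡ 342^2 = 116964 ≡ 364 (mod 583)
10^32 ≡ 364^2 = 132496 ≡ 155 (mod 583)
10^64 ≡ 155^2 = 24025 ≡ 122 (mod 583)
10^128 ≡ 122^2 = 14884 ≡ 309 (mod 583)
10^256 ≡ 309^2 = 95481 ≡ 452 (mod 583)
291 = 256 + 32 + 2 + 1 in binary powers of 2.
So 10^291 ≡ 452 · 155 · 100 · 10 ≡ 307 (mod 583).
Squaring chain: 307; never reaches −1, so base 10 is a Miller–Rabin witness that 583 is composite.

307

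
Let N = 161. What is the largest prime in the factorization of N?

161 = 7 · 23
23 is prime.
So 161 = 7 · 23; the largest prime factor is 23.

23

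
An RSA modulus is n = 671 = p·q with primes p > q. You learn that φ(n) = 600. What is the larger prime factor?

φ(n) = (p−1)(q−1) = n − (p+q) + 1, so p + q = 671 − 600 + 1 = 72.
p and q are the roots of t² − 72t + 671 = 0.
Discriminant: 72² − 4·671 = 5184 − 2684 = 2500; √2500 = 50.
q = (72 − 50)/2 = 11, p = (72 + 50)/2 = 61.
Check: 11 · 61 = 671.

61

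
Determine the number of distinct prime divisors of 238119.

238119 = 3 · 79373
79373 = 7 · 11339
11339 = 17 · 667
667 = 23 · 29
238119 = 3 · 7 · 17 · 23 · 29, which has 5 distinct prime factors.

5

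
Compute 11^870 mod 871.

129

11^1 ≡ 11 (mod 871)
11^2 ≡ 11^2 = 121 ≡ 121 (mod 871)
11^4 ≡ 121^2 = 14641 ≡ 705 (mod 871)
11^8 ≡ 705^2 = 497025 ≡ 555 (mod 871)
11^16 ≡ 555^2 = 308025 ≡ 562 (mod 871)
11^32 ≡ 562^2 = 315844 ≡ 542 (mod 871)
11^64 ≡ 542^2 = 293764 ≡ 237 (mod 871)
11^128 ≡ 237^2 = 56169 ≡ 425 (mod 871)
11^256 ≡ 425^2 = 180625 ≡ 328 (mod 871)
11^512 ≡ 328^2 = 107584 ≡ 451 (mod 871)
870 = 512 + 256 + 64 + 32 + 4 + 2 in binary powers of 2.
So 11^870 ≡ 451 · 328 · 237 · 542 · 705 · 121 ≡ 129 (mod 871).
Since 129 ≠ 1, base 11 is a Fermat witness: 871 is composite.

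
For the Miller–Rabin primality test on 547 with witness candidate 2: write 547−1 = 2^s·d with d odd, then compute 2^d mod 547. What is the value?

547 − 1 = 546 = 2^1 · 273, so d = 273.
2^1 ≡ 2 (mod 547)
2^2 ≡ 2^2 = 4 ≡ 4 (mod 547)
2^4 ≡ 4^2 = 16 ≡ 16 (mod 547)
2^8 ≡ 16^2 = 256 ≡ 256 (mod 547)
2^16 ≡ 256^2 = 65536 ≡ 443 (mod 547)
2^32 ≡ 443^2 = 196249 ≡ 423 (mod 547)
2^64 ≡ 423^2 = 178929 ≡ 60 (mod 547)
2^128 ≡ 60^2 = 3600 ≡ 318 (mod 547)
2^256 ≡ 318^2 = 101124 ≡ 476 (mod 547)
273 = 256 + 16 + 1 in binary powers of 2.
So 2^273 ≡ 476 · 443 · 2 ≡ 546 (mod 547).
Since 2^d ≡ 546 (mod 547), base 2 does not prove 547 composite.

546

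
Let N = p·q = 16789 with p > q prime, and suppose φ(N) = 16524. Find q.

103

φ(n) = (p−1)(q−1) = n − (p+q) + 1, so p + q = 16789 − 16524 + 1 = 266.
p and q are the roots of t² − 266t + 16789 = 0.
Discriminant: 266² − 4·16789 = 70756 − 67156 = 3600; √3600 = 60.
q = (266 − 60)/2 = 103, p = (266 + 60)/2 = 163.
Check: 103 · 163 = 16789.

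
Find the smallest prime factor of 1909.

23

1909 is odd.
Digit sum 19, not divisible by 3.
Ends in 9: not divisible by 5.
7: 1909 = 7·272 + 5
11: 1909 = 11·173 + 6
13: 1909 = 13·146 + 11
17: 1909 = 17·112 + 5
19: 1909 = 19·100 + 9
23: 1909 = 23·83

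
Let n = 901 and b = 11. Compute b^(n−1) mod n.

259

11^1 ≡ 11 (mod 901)
11^2 ≡ 11^2 = 121 ≡ 121 (mod 901)
11^4 ≡ 121^2 = 14641 ≡ 225 (mod 901)
11^8 ≡ 225^2 = 50625 ≡ 169 (mod 901)
11^16 ≡ 169^2 = 28561 ≡ 630 (mod 901)
11^32 ≡ 630^2 = 396900 ≡ 460 (mod 901)
11^64 ≡ 460^2 = 211600 ≡ 766 (mod 901)
11^128 ≡ 766^2 = 586756 ≡ 205 (mod 901)
11^256 ≡ 205^2 = 42025 ≡ 579 (mod 901)
11^512 ≡ 579^2 = 335241 ≡ 69 (mod 901)
900 = 512 + 256 + 128 + 4 in binary powers of 2.
So 11^900 ≡ 69 · 579 · 205 · 225 ≡ 259 (mod 901).
Since 259 ≠ 1, base 11 is a Fermat witness: 901 is composite.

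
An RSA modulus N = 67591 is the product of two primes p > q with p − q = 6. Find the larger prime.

263

Since p = q + 6, we have 67591 = q(q + 6), so q² + 6q − 67591 = 0.
Discriminant: 6² + 4·67591 = 36 + 270364 = 270400; √270400 = 520.
q = (−6 + 520)/2 = 257, and p = q + 6 = 263.
Check: 257 · 263 = 67591.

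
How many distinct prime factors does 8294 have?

4

8294 = 2 · 4147
4147 = 11 · 377
377 = 13 · 29
8294 = 2 · 11 · 13 · 29, which has 4 distinct prime factors.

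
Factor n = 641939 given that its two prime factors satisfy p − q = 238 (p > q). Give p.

929

Since p = q + 238, we have 641939 = q(q + 238), so q² + 238q − 641939 = 0.
Discriminant: 238² + 4·641939 = 56644 + 2567756 = 2624400; √2624400 = 1620.
q = (−238 + 1620)/2 = 691, and p = q + 238 = 929.
Check: 691 · 929 = 641939.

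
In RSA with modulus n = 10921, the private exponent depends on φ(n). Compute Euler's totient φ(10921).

10692

Factor: 10921 = 67 · 163.
φ(10921) = (67−1) · (163−1) = 66 · 162 = 10692.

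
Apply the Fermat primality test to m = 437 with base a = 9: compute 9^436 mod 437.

234

9^1 ≡ 9 (mod 437)
9^2 ≡ 9^2 = 81 ≡ 81 (mod 437)
9^4 ≡ 81^2 = 6561 ≡ 6 (mod 437)
9^8 ≡ 6^2 = 36 ≡ 36 (mod 437)
9^16 ≡ 36^2 = 1296 ≡ 422 (mod 437)
9^32 ≡ 422^2 = 178084 ≡ 225 (mod 437)
9^64 ≡ 225^2 = 50625 ≡ 370 (mod 437)
9^128 ≡ 370^2 = 136900 ≡ 119 (mod 437)
9^256 ≡ 119^2 = 14161 ≡ 177 (mod 437)
436 = 256 + 128 + 32 + 16 + 4 in binary powers of 2.
So 9^436 ≡ 177 · 119 · 225 · 422 · 6 ≡ 234 (mod 437).
Since 234 ≠ 1, base 9 is a Fermat witness: 437 is composite.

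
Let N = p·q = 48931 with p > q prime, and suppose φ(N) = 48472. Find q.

φ(n) = (p−1)(q−1) = n − (p+q) + 1, so p + q = 48931 − 48472 + 1 = 460.
p and q are the roots of t² − 460t + 48931 = 0.
Discriminant: 460² − 4·48931 = 211600 − 195724 = 15876; √15876 = 126.
q = (460 − 126)/2 = 167, p = (460 + 126)/2 = 293.
Check: 167 · 293 = 48931.

167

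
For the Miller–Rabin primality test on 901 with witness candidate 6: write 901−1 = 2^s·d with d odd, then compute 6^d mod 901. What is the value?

901 − 1 = 900 = 2^2 · 225, so d = 225.
6^1 ≡ 6 (mod 901)
6^2 ≡ 6^2 = 36 ≡ 36 (mod 901)
6^4 ≡ 36^2 = 1296 ≡ 395 (mod 901)
6^8 ≡ 395^2 = 156025 ≡ 152 (mod 901)
6^16 ≡ 152^2 = 23104 ≡ 579 (mod 901)
6^32 ≡ 579^2 = 335241 ≡ 69 (mod 901)
6^64 ≡ 69^2 = 4761 ≡ 256 (mod 901)
6^128 ≡ 256^2 = 65536 ≡ 664 (mod 901)
225 = 128 + 64 + 32 + 1 in binary powers of 2.
So 6^225 ≡ 664 · 256 · 69 · 6 ≡ 771 (mod 901).
Squaring chain: 771 → 682; never reaches −1, so base 6 is a Miller–Rabin witness that 901 is composite.

771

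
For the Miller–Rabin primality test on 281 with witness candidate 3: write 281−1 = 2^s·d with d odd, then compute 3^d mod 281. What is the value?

281 − 1 = 280 = 2^3 · 35, so d = 35.
3^1 ≡ 3 (mod 281)
3^2 ≡ 3^2 = 9 ≡ 9 (mod 281)
3^4 ≡ 9^2 = 81 ≡ 81 (mod 281)
3^8 ≡ 81^2 = 6561 ≡ 98 (mod 281)
3^16 ≡ 98^2 = 9604 ≡ 50 (mod 281)
3^32 ≡ 50^2 = 2500 ≡ 252 (mod 281)
35 = 32 + 2 + 1 in binary powers of 2.
So 3^35 ≡ 252 · 9 · 3 ≡ 60 (mod 281).
Squaring chain: 60 → 228 → 280; reaches −1, so base 3 does not prove 281 composite.

60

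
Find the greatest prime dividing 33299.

33299 = 7 · 4757
4757 = 67 · 71
71 is prime.
So 33299 = 7 · 67 · 71; the largest prime factor is 71.

71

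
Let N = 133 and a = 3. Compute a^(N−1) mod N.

64

3^1 ≡ 3 (mod 133)
3^2 ≡ 3^2 = 9 ≡ 9 (mod 133)
3^4 ≡ 9^2 = 81 ≡ 81 (mod 133)
3^8 ≡ 81^2 = 6561 ≡ 44 (mod 133)
3^16 ≡ 44^2 = 1936 ≡ 74 (mod 133)
3^32 ≡ 74^2 = 5476 ≡ 23 (mod 133)
3^64 ≡ 23^2 = 529 ≡ 130 (mod 133)
3^128 ≡ 130^2 = 16900 ≡ 9 (mod 133)
132 = 128 + 4 in binary powers of 2.
So 3^132 ≡ 9 · 81 ≡ 64 (mod 133).
Since 64 ≠ 1, base 3 is a Fermat witness: 133 is composite.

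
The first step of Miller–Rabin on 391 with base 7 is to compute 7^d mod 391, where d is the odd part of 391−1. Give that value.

241

391 − 1 = 390 = 2^1 · 195, so d = 195.
7^1 ≡ 7 (mod 391)
7^2 ≡ 7^2 = 49 ≡ 49 (mod 391)
7^4 ≡ 49^2 = 2401 ≡ 55 (mod 391)
7^8 ≡ 55^2 = 3025 ≡ 288 (mod 391)
7^16 ≡ 288^2 = 82944 ≡ 52 (mod 391)
7^32 ≡ 52^2 = 2704 ≡ 358 (mod 391)
7^64 ≡ 358^2 = 128164 ≡ 307 (mod 391)
7^128 ≡ 307^2 = 94249 ≡ 18 (mod 391)
195 = 128 + 64 + 2 + 1 in binary powers of 2.
So 7^195 ≡ 18 · 307 · 49 · 7 ≡ 241 (mod 391).
Squaring chain: 241; never reaches −1, so base 7 is a Miller–Rabin witness that 391 is composite.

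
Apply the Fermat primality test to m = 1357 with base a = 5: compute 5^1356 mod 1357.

5^1 ≡ 5 (mod 1357)
5^2 ≡ 5^2 = 25 ≡ 25 (mod 1357)
5^4 ≡ 25^2 = 625 ≡ 625 (mod 1357)
5^8 ≡ 625^2 = 390625 ≡ 1166 (mod 1357)
5^16 ≡ 1166^2 = 1359556 ≡ 1199 (mod 1357)
5^32 ≡ 1199^2 = 1437601 ≡ 538 (mod 1357)
5^64 ≡ 538^2 = 289444 ≡ 403 (mod 1357)
5^128 ≡ 403^2 = 162409 ≡ 926 (mod 1357)
5^256 ≡ 926^2 = 857476 ≡ 1209 (mod 1357)
5^512 ≡ 1209^2 = 1461681 ≡ 192 (mod 1357)
5^1024 ≡ 192^2 = 36864 ≡ 225 (mod 1357)
1356 = 1024 + 256 + 64 + 8 + 4 in binary powers of 2.
So 5^1356 ≡ 225 · 1209 · 403 · 1166 · 625 ≡ 105 (mod 1357).
Since 105 ≠ 1, base 5 is a Fermat witness: 1357 is composite.

105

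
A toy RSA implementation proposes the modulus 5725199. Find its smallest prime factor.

41

5725199 is odd.
Digit sum 38, not divisible by 3.
Ends in 9: not divisible by 5.
7: 5725199 = 7·817885 + 4
11: 5725199 = 11·520472 + 7
13: 5725199 = 13·440399 + 12
17: 5725199 = 17·336776 + 7
19: 5725199 = 19·301326 + 5
23: 5725199 = 23·248921 + 16
29: 5725199 = 29·197420 + 19
31: 5725199 = 31·184683 + 26
37: 5725199 = 37·154735 + 4
41: 5725199 = 41·139639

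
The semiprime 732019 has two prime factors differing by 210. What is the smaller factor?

757

Since p = q + 210, we have 732019 = q(q + 210), so q² + 210q − 732019 = 0.
Discriminant: 210² + 4·732019 = 44100 + 2928076 = 2972176; √2972176 = 1724.
q = (−210 + 1724)/2 = 757, and p = q + 210 = 967.
Check: 757 · 967 = 732019.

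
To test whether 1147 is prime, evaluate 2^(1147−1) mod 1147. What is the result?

529

2^1 ≡ 2 (mod 1147)
2^2 ≡ 2^2 = 4 ≡ 4 (mod 1147)
2^4 ≡ 4^2 = 16 ≡ 16 (mod 1147)
2^8 ≡ 16^2 = 256 ≡ 256 (mod 1147)
2^16 ≡ 256^2 = 65536 ≡ 157 (mod 1147)
2^32 ≡ 157^2 = 24649 ≡ 562 (mod 1147)
2^64 ≡ 562^2 = 315844 ≡ 419 (mod 1147)
2^128 ≡ 419^2 = 175561 ≡ 70 (mod 1147)
2^256 ≡ 70^2 = 4900 ≡ 312 (mod 1147)
2^512 ≡ 312^2 = 97344 ≡ 996 (mod 1147)
2^1024 ≡ 996^2 = 992016 ≡ 1008 (mod 1147)
1146 = 1024 + 64 + 32 + 16 + 8 + 2 in binary powers of 2.
So 2^1146 ≡ 1008 · 419 · 562 · 157 · 256 · 4 ≡ 529 (mod 1147).
Since 529 ≠ 1, base 2 is a Fermat witness: 1147 is composite.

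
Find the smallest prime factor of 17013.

3

17013 is odd.
Digit sum 12, divisible by 3.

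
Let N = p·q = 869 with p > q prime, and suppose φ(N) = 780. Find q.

11

φ(n) = (p−1)(q−1) = n − (p+q) + 1, so p + q = 869 − 780 + 1 = 90.
p and q are the roots of t² − 90t + 869 = 0.
Discriminant: 90² − 4·869 = 8100 − 3476 = 4624; √4624 = 68.
q = (90 − 68)/2 = 11, p = (90 + 68)/2 = 79.
Check: 11 · 79 = 869.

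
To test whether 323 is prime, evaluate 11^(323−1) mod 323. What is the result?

87

11^1 ≡ 11 (mod 323)
11^2 ≡ 11^2 = 121 ≡ 121 (mod 323)
11^4 ≡ 121^2 = 14641 ≡ 106 (mod 323)
11^8 ≡ 106^2 = 11236 ≡ 254 (mod 323)
11^16 ≡ 254^2 = 64516 ≡ 239 (mod 323)
11^32 ≡ 239^2 = 57121 ≡ 273 (mod 323)
11^64 ≡ 273^2 = 74529 ≡ 239 (mod 323)
11^128 ≡ 239^2 = 57121 ≡ 273 (mod 323)
11^256 ≡ 273^2 = 74529 ≡ 239 (mod 323)
322 = 256 + 64 + 2 in binary powers of 2.
So 11^322 ≡ 239 · 239 · 121 ≡ 87 (mod 323).
Since 87 ≠ 1, base 11 is a Fermat witness: 323 is composite.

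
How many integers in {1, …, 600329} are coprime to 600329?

571536

Factor: 600329 = 29 · 127 · 163.
φ(600329) = (29−1) · (127−1) · (163−1) = 28 · 126 · 162 = 571536.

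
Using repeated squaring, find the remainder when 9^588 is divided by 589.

140

9^1 ≡ 9 (mod 589)
9^2 ≡ 9^2 = 81 ≡ 81 (mod 589)
9^4 ≡ 81^2 = 6561 ≡ 82 (mod 589)
9^8 ≡ 82^2 = 6724 ≡ 245 (mod 589)
9^16 ≡ 245^2 = 60025 ≡ 536 (mod 589)
9^32 ≡ 536^2 = 287296 ≡ 453 (mod 589)
9^64 ≡ 453^2 = 205209 ≡ 237 (mod 589)
9^128 ≡ 237^2 = 56169 ≡ 214 (mod 589)
9^256 ≡ 214^2 = 45796 ≡ 443 (mod 589)
9^512 ≡ 443^2 = 196249 ≡ 112 (mod 589)
588 = 512 + 64 + 8 + 4 in binary powers of 2.
So 9^588 ≡ 112 · 237 · 245 · 82 ≡ 140 (mod 589).
Since 140 ≠ 1, base 9 is a Fermat witness: 589 is composite.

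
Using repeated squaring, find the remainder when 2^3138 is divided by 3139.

2^1 ≡ 2 (mod 3139)
2^2 ≡ 2^2 = 4 ≡ 4 (mod 3139)
2^4 ≡ 4^2 = 16 ≡ 16 (mod 3139)
2^8 ≡ 16^2 = 256 ≡ 256 (mod 3139)
2^16 ≡ 256^2 = 65536 ≡ 2756 (mod 3139)
2^32 ≡ 2756^2 = 7595536 ≡ 2295 (mod 3139)
2^64 ≡ 2295^2 = 5267025 ≡ 2922 (mod 3139)
2^128 ≡ 2922^2 = 8538084 ≡ 4 (mod 3139)
2^256 ≡ 4^2 = 16 ≡ 16 (mod 3139)
2^512 ≡ 16^2 = 256 ≡ 256 (mod 3139)
2^1024 ≡ 256^2 = 65536 ≡ 2756 (mod 3139)
2^2048 ≡ 2756^2 = 7595536 ≡ 2295 (mod 3139)
3138 = 2048 + 1024 + 64 + 2 in binary powers of 2.
So 2^3138 ≡ 2295 · 2756 · 2922 · 4 ≡ 3057 (mod 3139).
Since 3057 ≠ 1, base 2 is a Fermat witness: 3139 is composite.

3057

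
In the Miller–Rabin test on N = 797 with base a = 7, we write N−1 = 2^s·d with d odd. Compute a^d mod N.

797 − 1 = 796 = 2^2 · 199, so d = 199.
7^1 ≡ 7 (mod 797)
7^2 ≡ 7^2 = 49 ≡ 49 (mod 797)
7^4 ≡ 49^2 = 2401 ≡ 10 (mod 797)
7^8 ≡ 10^2 = 100 ≡ 100 (mod 797)
7^16 ≡ 100^2 = 10000 ≡ 436 (mod 797)
7^32 ≡ 436^2 = 190096 ≡ 410 (mod 797)
7^64 ≡ 410^2 = 168100 ≡ 730 (mod 797)
7^128 ≡ 730^2 = 532900 ≡ 504 (mod 797)
199 = 128 + 64 + 4 + 2 + 1 in binary powers of 2.
So 7^199 ≡ 504 · 730 · 10 · 49 · 7 ≡ 582 (mod 797).
Squaring chain: 582 → 796; reaches −1, so base 7 does not prove 797 composite.

582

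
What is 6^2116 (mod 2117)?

819

6^1 ≡ 6 (mod 2117)
6^2 ≡ 6^2 = 36 ≡ 36 (mod 2117)
6^4 ≡ 36^2 = 1296 ≡ 1296 (mod 2117)
6^8 ≡ 1296^2 = 1679616 ≡ 835 (mod 2117)
6^16 ≡ 835^2 = 697225 ≡ 732 (mod 2117)
6^32 ≡ 732^2 = 535824 ≡ 223 (mod 2117)
6^64 ≡ 223^2 = 49729 ≡ 1038 (mod 2117)
6^128 ≡ 1038^2 = 1077444 ≡ 2008 (mod 2117)
6^256 ≡ 2008^2 = 4032064 ≡ 1296 (mod 2117)
6^512 ≡ 1296^2 = 1679616 ≡ 835 (mod 2117)
6^1024 ≡ 835^2 = 697225 ≡ 732 (mod 2117)
6^2048 ≡ 732^2 = 535824 ≡ 223 (mod 2117)
2116 = 2048 + 64 + 4 in binary powers of 2.
So 6^2116 ≡ 223 · 1038 · 1296 ≡ 819 (mod 2117).
Since 819 ≠ 1, base 6 is a Fermat witness: 2117 is composite.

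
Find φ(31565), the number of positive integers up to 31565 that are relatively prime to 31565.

24592

Factor: 31565 = 5 · 59 · 107.
φ(31565) = (5−1) · (59−1) · (107−1) = 4 · 58 · 106 = 24592.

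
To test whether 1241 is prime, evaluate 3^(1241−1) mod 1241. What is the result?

373

3^1 ≡ 3 (mod 1241)
3^2 ≡ 3^2 = 9 ≡ 9 (mod 1241)
3^4 ≡ 9^2 = 81 ≡ 81 (mod 1241)
3^8 ≡ 81^2 = 6561 ≡ 356 (mod 1241)
3^16 ≡ 356^2 = 126736 ≡ 154 (mod 1241)
3^32 ≡ 154^2 = 23716 ≡ 137 (mod 1241)
3^64 ≡ 137^2 = 18769 ≡ 154 (mod 1241)
3^128 ≡ 154^2 = 23716 ≡ 137 (mod 1241)
3^256 ≡ 137^2 = 18769 ≡ 154 (mod 1241)
3^512 ≡ 154^2 = 23716 ≡ 137 (mod 1241)
3^1024 ≡ 137^2 = 18769 ≡ 154 (mod 1241)
1240 = 1024 + 128 + 64 + 16 + 8 in binary powers of 2.
So 3^1240 ≡ 154 · 137 · 154 · 154 · 356 ≡ 373 (mod 1241).
Since 373 ≠ 1, base 3 is a Fermat witness: 1241 is composite.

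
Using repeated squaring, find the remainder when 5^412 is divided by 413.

5^1 ≡ 5 (mod 413)
5^2 ≡ 5^2 = 25 ≡ 25 (mod 413)
5^4 ≡ 25^2 = 625 ≡ 212 (mod 413)
5^8 ≡ 212^2 = 44944 ≡ 340 (mod 413)
5^16 ≡ 340^2 = 115600 ≡ 373 (mod 413)
5^32 ≡ 373^2 = 139129 ≡ 361 (mod 413)
5^64 ≡ 361^2 = 130321 ≡ 226 (mod 413)
5^128 ≡ 226^2 = 51076 ≡ 277 (mod 413)
5^256 ≡ 277^2 = 76729 ≡ 324 (mod 413)
412 = 256 + 128 + 16 + 8 + 4 in binary powers of 2.
So 5^412 ≡ 324 · 277 · 373 · 340 · 212 ≡ 226 (mod 413).
Since 226 ≠ 1, base 5 is a Fermat witness: 413 is composite.

226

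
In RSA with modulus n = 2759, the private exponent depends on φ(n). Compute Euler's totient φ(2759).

2640

Factor: 2759 = 31 · 89.
φ(2759) = (31−1) · (89−1) = 30 · 88 = 2640.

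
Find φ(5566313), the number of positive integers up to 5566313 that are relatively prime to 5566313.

Factor: 5566313 = 151 · 191 · 193.
φ(5566313) = (151−1) · (191−1) · (193−1) = 150 · 190 · 192 = 5472000.

5472000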